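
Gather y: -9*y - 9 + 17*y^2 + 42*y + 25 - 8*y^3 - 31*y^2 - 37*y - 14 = -8*y^3 - 14*y^2 - 4*y + 2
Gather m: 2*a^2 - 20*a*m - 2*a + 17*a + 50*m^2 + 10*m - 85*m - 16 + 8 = 2*a^2 + 15*a + 50*m^2 + m*(-20*a - 75) - 8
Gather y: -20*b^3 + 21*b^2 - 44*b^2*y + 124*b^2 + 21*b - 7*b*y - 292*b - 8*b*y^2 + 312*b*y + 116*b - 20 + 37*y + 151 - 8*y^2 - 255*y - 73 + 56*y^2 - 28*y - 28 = -20*b^3 + 145*b^2 - 155*b + y^2*(48 - 8*b) + y*(-44*b^2 + 305*b - 246) + 30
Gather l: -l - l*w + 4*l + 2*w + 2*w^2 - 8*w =l*(3 - w) + 2*w^2 - 6*w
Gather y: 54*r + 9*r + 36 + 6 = 63*r + 42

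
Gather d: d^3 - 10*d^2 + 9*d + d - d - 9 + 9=d^3 - 10*d^2 + 9*d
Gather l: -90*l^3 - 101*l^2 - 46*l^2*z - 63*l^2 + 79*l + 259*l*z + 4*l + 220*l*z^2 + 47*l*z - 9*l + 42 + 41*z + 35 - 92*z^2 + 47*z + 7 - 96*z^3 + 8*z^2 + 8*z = -90*l^3 + l^2*(-46*z - 164) + l*(220*z^2 + 306*z + 74) - 96*z^3 - 84*z^2 + 96*z + 84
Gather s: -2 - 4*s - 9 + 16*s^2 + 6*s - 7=16*s^2 + 2*s - 18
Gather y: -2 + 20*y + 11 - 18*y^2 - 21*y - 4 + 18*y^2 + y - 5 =0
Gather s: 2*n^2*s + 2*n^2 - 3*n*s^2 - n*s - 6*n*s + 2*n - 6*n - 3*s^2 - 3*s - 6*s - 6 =2*n^2 - 4*n + s^2*(-3*n - 3) + s*(2*n^2 - 7*n - 9) - 6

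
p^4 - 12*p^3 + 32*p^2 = p^2*(p - 8)*(p - 4)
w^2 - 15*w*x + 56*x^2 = (w - 8*x)*(w - 7*x)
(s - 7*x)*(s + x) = s^2 - 6*s*x - 7*x^2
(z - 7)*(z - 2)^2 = z^3 - 11*z^2 + 32*z - 28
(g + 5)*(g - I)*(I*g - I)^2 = -g^4 - 3*g^3 + I*g^3 + 9*g^2 + 3*I*g^2 - 5*g - 9*I*g + 5*I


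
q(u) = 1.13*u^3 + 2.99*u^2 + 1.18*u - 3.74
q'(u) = 3.39*u^2 + 5.98*u + 1.18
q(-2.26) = -4.18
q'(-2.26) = 4.98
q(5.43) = 271.74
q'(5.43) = 133.61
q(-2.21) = -3.94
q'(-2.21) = 4.52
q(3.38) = 78.04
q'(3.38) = 60.12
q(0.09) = -3.61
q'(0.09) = 1.75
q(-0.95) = -3.13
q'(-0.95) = -1.44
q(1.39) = 6.71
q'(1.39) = 16.04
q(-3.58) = -21.49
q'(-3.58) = 23.22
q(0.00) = -3.74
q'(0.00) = 1.18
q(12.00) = 2393.62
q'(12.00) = 561.10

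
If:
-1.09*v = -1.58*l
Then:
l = 0.689873417721519*v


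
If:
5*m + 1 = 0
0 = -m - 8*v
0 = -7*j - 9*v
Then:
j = -9/280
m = -1/5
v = 1/40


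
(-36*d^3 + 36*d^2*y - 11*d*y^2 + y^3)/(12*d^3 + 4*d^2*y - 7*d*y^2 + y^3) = (-3*d + y)/(d + y)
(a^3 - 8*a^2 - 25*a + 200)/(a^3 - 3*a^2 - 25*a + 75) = (a - 8)/(a - 3)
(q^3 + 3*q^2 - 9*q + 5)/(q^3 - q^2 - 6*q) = (-q^3 - 3*q^2 + 9*q - 5)/(q*(-q^2 + q + 6))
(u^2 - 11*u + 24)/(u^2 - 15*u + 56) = (u - 3)/(u - 7)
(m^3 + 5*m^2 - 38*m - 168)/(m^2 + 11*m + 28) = m - 6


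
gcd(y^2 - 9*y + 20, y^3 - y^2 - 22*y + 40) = y - 4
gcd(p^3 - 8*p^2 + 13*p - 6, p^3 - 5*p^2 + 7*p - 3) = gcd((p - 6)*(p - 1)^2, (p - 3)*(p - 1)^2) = p^2 - 2*p + 1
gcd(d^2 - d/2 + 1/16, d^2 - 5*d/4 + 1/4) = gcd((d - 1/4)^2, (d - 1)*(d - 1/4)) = d - 1/4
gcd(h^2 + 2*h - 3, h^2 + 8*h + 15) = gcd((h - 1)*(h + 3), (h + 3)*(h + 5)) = h + 3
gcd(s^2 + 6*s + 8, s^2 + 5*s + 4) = s + 4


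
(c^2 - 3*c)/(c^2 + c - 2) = c*(c - 3)/(c^2 + c - 2)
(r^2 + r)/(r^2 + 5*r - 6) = r*(r + 1)/(r^2 + 5*r - 6)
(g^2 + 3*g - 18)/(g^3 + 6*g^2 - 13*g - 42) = (g + 6)/(g^2 + 9*g + 14)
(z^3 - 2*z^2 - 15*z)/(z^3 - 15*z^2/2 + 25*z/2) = 2*(z + 3)/(2*z - 5)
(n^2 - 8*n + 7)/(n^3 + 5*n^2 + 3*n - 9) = (n - 7)/(n^2 + 6*n + 9)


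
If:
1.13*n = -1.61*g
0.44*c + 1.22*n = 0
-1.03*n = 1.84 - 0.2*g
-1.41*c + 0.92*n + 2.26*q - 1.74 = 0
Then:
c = 4.36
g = 1.10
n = -1.57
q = 4.13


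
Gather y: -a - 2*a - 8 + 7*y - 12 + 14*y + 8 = -3*a + 21*y - 12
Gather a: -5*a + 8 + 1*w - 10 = -5*a + w - 2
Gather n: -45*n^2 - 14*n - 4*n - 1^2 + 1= -45*n^2 - 18*n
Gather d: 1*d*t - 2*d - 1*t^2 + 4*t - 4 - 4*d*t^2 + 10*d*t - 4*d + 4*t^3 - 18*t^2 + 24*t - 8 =d*(-4*t^2 + 11*t - 6) + 4*t^3 - 19*t^2 + 28*t - 12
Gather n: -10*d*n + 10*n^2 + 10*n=10*n^2 + n*(10 - 10*d)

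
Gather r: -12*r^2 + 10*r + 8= -12*r^2 + 10*r + 8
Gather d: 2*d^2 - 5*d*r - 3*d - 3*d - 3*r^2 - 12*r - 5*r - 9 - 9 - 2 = 2*d^2 + d*(-5*r - 6) - 3*r^2 - 17*r - 20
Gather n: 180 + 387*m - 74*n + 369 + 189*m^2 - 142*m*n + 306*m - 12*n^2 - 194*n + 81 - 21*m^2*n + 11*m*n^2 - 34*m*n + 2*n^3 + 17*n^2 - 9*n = 189*m^2 + 693*m + 2*n^3 + n^2*(11*m + 5) + n*(-21*m^2 - 176*m - 277) + 630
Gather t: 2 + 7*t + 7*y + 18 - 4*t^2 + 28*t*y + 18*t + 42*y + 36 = -4*t^2 + t*(28*y + 25) + 49*y + 56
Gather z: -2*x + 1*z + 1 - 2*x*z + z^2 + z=-2*x + z^2 + z*(2 - 2*x) + 1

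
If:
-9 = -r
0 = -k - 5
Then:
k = -5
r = 9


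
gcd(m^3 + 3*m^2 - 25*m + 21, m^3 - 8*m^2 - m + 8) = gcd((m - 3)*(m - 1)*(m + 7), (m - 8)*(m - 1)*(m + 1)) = m - 1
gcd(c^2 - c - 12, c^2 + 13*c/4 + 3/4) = c + 3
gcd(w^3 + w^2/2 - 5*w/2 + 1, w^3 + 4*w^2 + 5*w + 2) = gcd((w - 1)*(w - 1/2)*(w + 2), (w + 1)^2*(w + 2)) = w + 2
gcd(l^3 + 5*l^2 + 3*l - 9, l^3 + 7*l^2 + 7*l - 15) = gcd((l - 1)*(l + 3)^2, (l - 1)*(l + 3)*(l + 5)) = l^2 + 2*l - 3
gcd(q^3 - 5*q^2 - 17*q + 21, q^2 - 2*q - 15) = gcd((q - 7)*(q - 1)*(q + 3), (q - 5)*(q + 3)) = q + 3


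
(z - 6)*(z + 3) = z^2 - 3*z - 18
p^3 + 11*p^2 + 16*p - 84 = (p - 2)*(p + 6)*(p + 7)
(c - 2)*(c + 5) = c^2 + 3*c - 10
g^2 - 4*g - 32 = (g - 8)*(g + 4)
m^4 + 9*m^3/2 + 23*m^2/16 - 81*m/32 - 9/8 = (m - 3/4)*(m + 1/2)*(m + 3/4)*(m + 4)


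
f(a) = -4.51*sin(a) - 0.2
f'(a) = -4.51*cos(a)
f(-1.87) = 4.11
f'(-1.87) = 1.33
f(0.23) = -1.23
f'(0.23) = -4.39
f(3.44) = 1.13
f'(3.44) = 4.31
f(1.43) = -4.67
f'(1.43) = -0.63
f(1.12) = -4.26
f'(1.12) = -1.96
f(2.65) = -2.33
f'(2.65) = 3.98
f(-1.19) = 3.99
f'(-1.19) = -1.68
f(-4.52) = -4.63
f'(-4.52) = 0.86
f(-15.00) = 2.73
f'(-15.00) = 3.43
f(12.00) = 2.22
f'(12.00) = -3.81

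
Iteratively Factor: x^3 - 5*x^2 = (x - 5)*(x^2) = x*(x - 5)*(x)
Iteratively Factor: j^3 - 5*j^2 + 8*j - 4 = (j - 2)*(j^2 - 3*j + 2) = (j - 2)^2*(j - 1)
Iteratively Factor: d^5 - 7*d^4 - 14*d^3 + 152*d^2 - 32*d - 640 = (d + 2)*(d^4 - 9*d^3 + 4*d^2 + 144*d - 320) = (d - 4)*(d + 2)*(d^3 - 5*d^2 - 16*d + 80) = (d - 4)*(d + 2)*(d + 4)*(d^2 - 9*d + 20) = (d - 4)^2*(d + 2)*(d + 4)*(d - 5)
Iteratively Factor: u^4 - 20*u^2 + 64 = (u - 2)*(u^3 + 2*u^2 - 16*u - 32) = (u - 4)*(u - 2)*(u^2 + 6*u + 8) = (u - 4)*(u - 2)*(u + 2)*(u + 4)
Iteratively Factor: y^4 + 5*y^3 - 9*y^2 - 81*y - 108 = (y - 4)*(y^3 + 9*y^2 + 27*y + 27) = (y - 4)*(y + 3)*(y^2 + 6*y + 9) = (y - 4)*(y + 3)^2*(y + 3)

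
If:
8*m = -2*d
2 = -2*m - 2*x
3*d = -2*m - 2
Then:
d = -4/5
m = 1/5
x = -6/5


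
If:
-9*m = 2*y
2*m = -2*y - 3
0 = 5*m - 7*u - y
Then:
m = 3/7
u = 57/98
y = -27/14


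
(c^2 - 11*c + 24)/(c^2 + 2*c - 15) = (c - 8)/(c + 5)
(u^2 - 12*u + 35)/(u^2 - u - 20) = (u - 7)/(u + 4)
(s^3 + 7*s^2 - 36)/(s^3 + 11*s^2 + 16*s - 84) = (s + 3)/(s + 7)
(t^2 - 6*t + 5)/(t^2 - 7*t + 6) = (t - 5)/(t - 6)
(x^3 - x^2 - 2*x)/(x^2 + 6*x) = (x^2 - x - 2)/(x + 6)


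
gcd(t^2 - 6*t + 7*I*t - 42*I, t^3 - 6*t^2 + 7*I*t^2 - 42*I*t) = t^2 + t*(-6 + 7*I) - 42*I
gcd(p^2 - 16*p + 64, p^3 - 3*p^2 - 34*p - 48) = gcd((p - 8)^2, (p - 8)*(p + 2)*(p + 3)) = p - 8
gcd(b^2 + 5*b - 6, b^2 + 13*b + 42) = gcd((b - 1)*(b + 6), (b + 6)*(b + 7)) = b + 6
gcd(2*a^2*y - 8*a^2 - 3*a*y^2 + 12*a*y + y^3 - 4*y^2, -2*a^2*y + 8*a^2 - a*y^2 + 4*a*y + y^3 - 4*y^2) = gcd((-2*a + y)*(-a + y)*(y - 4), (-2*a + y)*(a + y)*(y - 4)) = -2*a*y + 8*a + y^2 - 4*y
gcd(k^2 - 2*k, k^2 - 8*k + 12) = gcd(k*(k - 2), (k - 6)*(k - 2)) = k - 2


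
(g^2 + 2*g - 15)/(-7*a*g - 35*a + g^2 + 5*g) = (3 - g)/(7*a - g)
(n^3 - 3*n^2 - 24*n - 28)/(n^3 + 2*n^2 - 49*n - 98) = (n + 2)/(n + 7)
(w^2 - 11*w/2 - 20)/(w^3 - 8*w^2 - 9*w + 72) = (w + 5/2)/(w^2 - 9)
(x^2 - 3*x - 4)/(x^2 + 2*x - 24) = (x + 1)/(x + 6)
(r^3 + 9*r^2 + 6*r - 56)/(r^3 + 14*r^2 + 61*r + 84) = (r - 2)/(r + 3)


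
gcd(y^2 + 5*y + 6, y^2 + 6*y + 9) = y + 3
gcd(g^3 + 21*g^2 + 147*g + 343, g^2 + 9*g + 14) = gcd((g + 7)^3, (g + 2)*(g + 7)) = g + 7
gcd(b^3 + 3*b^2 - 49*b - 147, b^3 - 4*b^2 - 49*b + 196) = b^2 - 49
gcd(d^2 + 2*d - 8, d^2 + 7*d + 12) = d + 4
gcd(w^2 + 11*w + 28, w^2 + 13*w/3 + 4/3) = w + 4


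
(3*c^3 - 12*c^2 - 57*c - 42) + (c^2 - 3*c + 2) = 3*c^3 - 11*c^2 - 60*c - 40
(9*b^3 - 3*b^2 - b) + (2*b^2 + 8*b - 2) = 9*b^3 - b^2 + 7*b - 2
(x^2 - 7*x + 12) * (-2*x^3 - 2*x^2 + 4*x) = -2*x^5 + 12*x^4 - 6*x^3 - 52*x^2 + 48*x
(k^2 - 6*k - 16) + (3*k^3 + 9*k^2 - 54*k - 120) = 3*k^3 + 10*k^2 - 60*k - 136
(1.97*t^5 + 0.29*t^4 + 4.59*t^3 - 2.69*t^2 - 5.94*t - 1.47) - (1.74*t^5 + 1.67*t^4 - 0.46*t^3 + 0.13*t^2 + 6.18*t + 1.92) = 0.23*t^5 - 1.38*t^4 + 5.05*t^3 - 2.82*t^2 - 12.12*t - 3.39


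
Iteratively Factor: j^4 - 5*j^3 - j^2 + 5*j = (j - 1)*(j^3 - 4*j^2 - 5*j) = (j - 5)*(j - 1)*(j^2 + j) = j*(j - 5)*(j - 1)*(j + 1)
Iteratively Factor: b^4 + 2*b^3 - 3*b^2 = (b - 1)*(b^3 + 3*b^2) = b*(b - 1)*(b^2 + 3*b) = b^2*(b - 1)*(b + 3)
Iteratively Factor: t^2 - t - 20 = (t - 5)*(t + 4)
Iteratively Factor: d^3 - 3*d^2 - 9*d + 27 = (d - 3)*(d^2 - 9) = (d - 3)^2*(d + 3)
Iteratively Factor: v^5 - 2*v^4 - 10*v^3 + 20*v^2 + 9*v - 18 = (v - 1)*(v^4 - v^3 - 11*v^2 + 9*v + 18) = (v - 2)*(v - 1)*(v^3 + v^2 - 9*v - 9) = (v - 3)*(v - 2)*(v - 1)*(v^2 + 4*v + 3) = (v - 3)*(v - 2)*(v - 1)*(v + 3)*(v + 1)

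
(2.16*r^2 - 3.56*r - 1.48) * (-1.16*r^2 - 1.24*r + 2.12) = -2.5056*r^4 + 1.4512*r^3 + 10.7104*r^2 - 5.712*r - 3.1376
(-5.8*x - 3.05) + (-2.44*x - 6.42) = -8.24*x - 9.47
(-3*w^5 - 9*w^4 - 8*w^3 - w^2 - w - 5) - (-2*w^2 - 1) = -3*w^5 - 9*w^4 - 8*w^3 + w^2 - w - 4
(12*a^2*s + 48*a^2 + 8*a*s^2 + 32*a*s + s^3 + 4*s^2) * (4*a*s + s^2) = 48*a^3*s^2 + 192*a^3*s + 44*a^2*s^3 + 176*a^2*s^2 + 12*a*s^4 + 48*a*s^3 + s^5 + 4*s^4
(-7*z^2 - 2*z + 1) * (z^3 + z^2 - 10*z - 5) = -7*z^5 - 9*z^4 + 69*z^3 + 56*z^2 - 5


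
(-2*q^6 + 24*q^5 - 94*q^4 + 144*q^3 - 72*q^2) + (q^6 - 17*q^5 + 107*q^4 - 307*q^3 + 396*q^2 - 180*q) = -q^6 + 7*q^5 + 13*q^4 - 163*q^3 + 324*q^2 - 180*q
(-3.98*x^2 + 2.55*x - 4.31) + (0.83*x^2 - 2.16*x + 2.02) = -3.15*x^2 + 0.39*x - 2.29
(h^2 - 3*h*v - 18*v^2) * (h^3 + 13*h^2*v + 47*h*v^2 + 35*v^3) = h^5 + 10*h^4*v - 10*h^3*v^2 - 340*h^2*v^3 - 951*h*v^4 - 630*v^5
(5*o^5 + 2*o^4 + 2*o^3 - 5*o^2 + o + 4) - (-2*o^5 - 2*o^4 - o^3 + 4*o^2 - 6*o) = 7*o^5 + 4*o^4 + 3*o^3 - 9*o^2 + 7*o + 4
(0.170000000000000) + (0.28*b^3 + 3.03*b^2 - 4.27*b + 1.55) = 0.28*b^3 + 3.03*b^2 - 4.27*b + 1.72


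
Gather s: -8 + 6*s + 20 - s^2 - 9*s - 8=-s^2 - 3*s + 4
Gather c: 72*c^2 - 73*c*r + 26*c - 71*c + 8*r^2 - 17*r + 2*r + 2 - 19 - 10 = 72*c^2 + c*(-73*r - 45) + 8*r^2 - 15*r - 27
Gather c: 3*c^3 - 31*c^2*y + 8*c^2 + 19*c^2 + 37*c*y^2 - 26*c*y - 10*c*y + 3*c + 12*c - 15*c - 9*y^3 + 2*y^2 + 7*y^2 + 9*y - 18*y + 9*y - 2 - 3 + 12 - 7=3*c^3 + c^2*(27 - 31*y) + c*(37*y^2 - 36*y) - 9*y^3 + 9*y^2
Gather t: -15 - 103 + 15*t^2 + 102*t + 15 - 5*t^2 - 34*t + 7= 10*t^2 + 68*t - 96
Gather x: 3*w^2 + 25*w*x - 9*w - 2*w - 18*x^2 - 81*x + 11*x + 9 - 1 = 3*w^2 - 11*w - 18*x^2 + x*(25*w - 70) + 8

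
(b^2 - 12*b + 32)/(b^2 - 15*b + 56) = (b - 4)/(b - 7)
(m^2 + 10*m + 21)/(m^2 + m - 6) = (m + 7)/(m - 2)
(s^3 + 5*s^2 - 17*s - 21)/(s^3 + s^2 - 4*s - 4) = (s^2 + 4*s - 21)/(s^2 - 4)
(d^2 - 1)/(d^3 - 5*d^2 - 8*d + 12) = (d + 1)/(d^2 - 4*d - 12)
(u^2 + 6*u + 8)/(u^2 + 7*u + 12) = (u + 2)/(u + 3)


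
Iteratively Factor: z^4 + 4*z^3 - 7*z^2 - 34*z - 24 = (z + 2)*(z^3 + 2*z^2 - 11*z - 12) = (z + 1)*(z + 2)*(z^2 + z - 12) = (z - 3)*(z + 1)*(z + 2)*(z + 4)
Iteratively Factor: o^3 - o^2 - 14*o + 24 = (o + 4)*(o^2 - 5*o + 6) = (o - 3)*(o + 4)*(o - 2)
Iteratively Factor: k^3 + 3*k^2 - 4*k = (k - 1)*(k^2 + 4*k) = (k - 1)*(k + 4)*(k)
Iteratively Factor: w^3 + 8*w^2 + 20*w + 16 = (w + 4)*(w^2 + 4*w + 4) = (w + 2)*(w + 4)*(w + 2)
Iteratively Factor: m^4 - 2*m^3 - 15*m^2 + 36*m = (m - 3)*(m^3 + m^2 - 12*m) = (m - 3)^2*(m^2 + 4*m) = (m - 3)^2*(m + 4)*(m)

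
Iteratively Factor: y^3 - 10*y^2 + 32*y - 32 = (y - 2)*(y^2 - 8*y + 16) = (y - 4)*(y - 2)*(y - 4)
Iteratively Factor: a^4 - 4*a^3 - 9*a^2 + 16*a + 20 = (a + 2)*(a^3 - 6*a^2 + 3*a + 10) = (a - 2)*(a + 2)*(a^2 - 4*a - 5) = (a - 2)*(a + 1)*(a + 2)*(a - 5)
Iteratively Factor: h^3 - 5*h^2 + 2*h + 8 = (h - 4)*(h^2 - h - 2) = (h - 4)*(h + 1)*(h - 2)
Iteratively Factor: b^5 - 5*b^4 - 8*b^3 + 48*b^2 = (b)*(b^4 - 5*b^3 - 8*b^2 + 48*b) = b*(b - 4)*(b^3 - b^2 - 12*b) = b^2*(b - 4)*(b^2 - b - 12) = b^2*(b - 4)^2*(b + 3)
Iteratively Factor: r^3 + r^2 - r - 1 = (r - 1)*(r^2 + 2*r + 1) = (r - 1)*(r + 1)*(r + 1)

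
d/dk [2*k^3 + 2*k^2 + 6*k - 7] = 6*k^2 + 4*k + 6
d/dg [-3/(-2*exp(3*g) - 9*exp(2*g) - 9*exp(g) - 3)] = (-18*exp(2*g) - 54*exp(g) - 27)*exp(g)/(2*exp(3*g) + 9*exp(2*g) + 9*exp(g) + 3)^2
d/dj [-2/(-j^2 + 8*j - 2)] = 4*(4 - j)/(j^2 - 8*j + 2)^2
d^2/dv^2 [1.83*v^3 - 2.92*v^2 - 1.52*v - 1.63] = 10.98*v - 5.84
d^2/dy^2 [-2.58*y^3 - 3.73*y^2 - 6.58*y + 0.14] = -15.48*y - 7.46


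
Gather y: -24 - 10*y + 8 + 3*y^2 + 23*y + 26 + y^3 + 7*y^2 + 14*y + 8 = y^3 + 10*y^2 + 27*y + 18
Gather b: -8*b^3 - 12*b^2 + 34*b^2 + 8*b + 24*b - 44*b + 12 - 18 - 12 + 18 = -8*b^3 + 22*b^2 - 12*b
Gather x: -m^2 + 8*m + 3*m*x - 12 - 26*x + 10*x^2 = -m^2 + 8*m + 10*x^2 + x*(3*m - 26) - 12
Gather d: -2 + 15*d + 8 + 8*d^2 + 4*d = 8*d^2 + 19*d + 6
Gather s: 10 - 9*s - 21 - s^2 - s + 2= -s^2 - 10*s - 9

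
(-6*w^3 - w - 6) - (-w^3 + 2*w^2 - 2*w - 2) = -5*w^3 - 2*w^2 + w - 4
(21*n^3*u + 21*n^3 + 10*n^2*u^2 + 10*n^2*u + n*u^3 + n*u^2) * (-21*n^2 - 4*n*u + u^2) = -441*n^5*u - 441*n^5 - 294*n^4*u^2 - 294*n^4*u - 40*n^3*u^3 - 40*n^3*u^2 + 6*n^2*u^4 + 6*n^2*u^3 + n*u^5 + n*u^4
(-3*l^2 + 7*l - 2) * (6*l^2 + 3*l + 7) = -18*l^4 + 33*l^3 - 12*l^2 + 43*l - 14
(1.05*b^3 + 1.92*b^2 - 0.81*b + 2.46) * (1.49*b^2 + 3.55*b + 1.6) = 1.5645*b^5 + 6.5883*b^4 + 7.2891*b^3 + 3.8619*b^2 + 7.437*b + 3.936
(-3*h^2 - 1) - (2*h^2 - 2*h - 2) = -5*h^2 + 2*h + 1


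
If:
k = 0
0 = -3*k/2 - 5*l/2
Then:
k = 0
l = 0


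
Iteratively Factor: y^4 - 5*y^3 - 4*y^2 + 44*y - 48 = (y - 2)*(y^3 - 3*y^2 - 10*y + 24) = (y - 4)*(y - 2)*(y^2 + y - 6) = (y - 4)*(y - 2)*(y + 3)*(y - 2)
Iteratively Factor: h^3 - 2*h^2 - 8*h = (h + 2)*(h^2 - 4*h) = h*(h + 2)*(h - 4)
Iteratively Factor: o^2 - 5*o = (o)*(o - 5)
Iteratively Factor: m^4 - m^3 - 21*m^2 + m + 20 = (m - 1)*(m^3 - 21*m - 20) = (m - 1)*(m + 1)*(m^2 - m - 20) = (m - 1)*(m + 1)*(m + 4)*(m - 5)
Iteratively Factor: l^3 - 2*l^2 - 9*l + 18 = (l - 2)*(l^2 - 9) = (l - 3)*(l - 2)*(l + 3)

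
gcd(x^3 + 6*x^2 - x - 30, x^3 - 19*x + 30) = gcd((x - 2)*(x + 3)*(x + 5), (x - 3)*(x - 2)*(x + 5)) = x^2 + 3*x - 10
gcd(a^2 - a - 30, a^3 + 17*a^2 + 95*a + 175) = a + 5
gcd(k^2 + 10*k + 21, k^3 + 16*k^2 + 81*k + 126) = k^2 + 10*k + 21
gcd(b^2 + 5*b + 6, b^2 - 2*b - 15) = b + 3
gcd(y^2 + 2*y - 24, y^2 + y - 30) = y + 6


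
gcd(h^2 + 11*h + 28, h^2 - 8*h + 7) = 1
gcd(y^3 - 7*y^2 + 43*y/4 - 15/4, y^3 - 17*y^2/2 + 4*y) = y - 1/2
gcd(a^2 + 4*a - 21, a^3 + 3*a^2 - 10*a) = 1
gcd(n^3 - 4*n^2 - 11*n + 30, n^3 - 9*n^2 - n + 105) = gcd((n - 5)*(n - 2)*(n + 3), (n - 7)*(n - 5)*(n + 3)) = n^2 - 2*n - 15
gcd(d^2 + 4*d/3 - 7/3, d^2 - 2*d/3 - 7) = d + 7/3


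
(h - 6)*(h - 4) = h^2 - 10*h + 24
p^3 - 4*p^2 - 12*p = p*(p - 6)*(p + 2)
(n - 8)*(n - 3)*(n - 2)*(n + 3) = n^4 - 10*n^3 + 7*n^2 + 90*n - 144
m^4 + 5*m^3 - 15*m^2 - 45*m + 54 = (m - 3)*(m - 1)*(m + 3)*(m + 6)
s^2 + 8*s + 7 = (s + 1)*(s + 7)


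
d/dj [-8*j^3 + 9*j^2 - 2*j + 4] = -24*j^2 + 18*j - 2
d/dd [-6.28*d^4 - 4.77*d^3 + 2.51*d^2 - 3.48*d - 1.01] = -25.12*d^3 - 14.31*d^2 + 5.02*d - 3.48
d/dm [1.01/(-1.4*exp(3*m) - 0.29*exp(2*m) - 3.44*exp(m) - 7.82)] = (4.242*exp(2*m) + 0.5858*exp(m) + 3.4744)*exp(m)/(1.4*exp(3*m) + 0.29*exp(2*m) + 3.44*exp(m) + 7.82)^2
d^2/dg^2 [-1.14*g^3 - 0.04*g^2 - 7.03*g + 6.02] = -6.84*g - 0.08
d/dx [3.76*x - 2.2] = 3.76000000000000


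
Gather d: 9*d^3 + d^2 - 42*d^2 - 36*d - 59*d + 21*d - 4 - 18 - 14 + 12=9*d^3 - 41*d^2 - 74*d - 24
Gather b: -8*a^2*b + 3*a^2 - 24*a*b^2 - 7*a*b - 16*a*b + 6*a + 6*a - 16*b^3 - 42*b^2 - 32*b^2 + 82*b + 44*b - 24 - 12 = 3*a^2 + 12*a - 16*b^3 + b^2*(-24*a - 74) + b*(-8*a^2 - 23*a + 126) - 36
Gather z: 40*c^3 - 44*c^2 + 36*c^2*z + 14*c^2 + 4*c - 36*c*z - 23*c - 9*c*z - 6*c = 40*c^3 - 30*c^2 - 25*c + z*(36*c^2 - 45*c)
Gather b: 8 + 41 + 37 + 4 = 90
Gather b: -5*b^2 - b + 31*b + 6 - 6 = -5*b^2 + 30*b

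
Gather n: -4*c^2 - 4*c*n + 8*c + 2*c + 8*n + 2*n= -4*c^2 + 10*c + n*(10 - 4*c)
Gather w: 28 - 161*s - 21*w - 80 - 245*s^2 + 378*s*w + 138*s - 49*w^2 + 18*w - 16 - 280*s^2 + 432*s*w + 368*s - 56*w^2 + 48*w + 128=-525*s^2 + 345*s - 105*w^2 + w*(810*s + 45) + 60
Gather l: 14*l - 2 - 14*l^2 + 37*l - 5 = -14*l^2 + 51*l - 7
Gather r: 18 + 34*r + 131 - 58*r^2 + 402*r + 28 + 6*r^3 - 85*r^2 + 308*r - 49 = 6*r^3 - 143*r^2 + 744*r + 128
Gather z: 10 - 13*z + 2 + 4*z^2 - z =4*z^2 - 14*z + 12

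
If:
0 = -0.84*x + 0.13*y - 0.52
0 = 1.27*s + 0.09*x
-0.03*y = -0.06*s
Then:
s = 0.04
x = -0.61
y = 0.09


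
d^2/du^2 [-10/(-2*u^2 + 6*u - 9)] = 40*(-2*u^2 + 6*u + 2*(2*u - 3)^2 - 9)/(2*u^2 - 6*u + 9)^3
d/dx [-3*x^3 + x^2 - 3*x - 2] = -9*x^2 + 2*x - 3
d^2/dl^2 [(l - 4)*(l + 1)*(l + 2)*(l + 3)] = 12*l^2 + 12*l - 26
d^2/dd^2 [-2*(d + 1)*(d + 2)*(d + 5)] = -12*d - 32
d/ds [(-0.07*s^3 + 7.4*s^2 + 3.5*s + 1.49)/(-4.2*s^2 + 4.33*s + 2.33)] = (0.294*s^4 - 0.606200000000001*s^3 + 46.2527*s^2 + 47.0*s + 1.7033)/(17.64*s^4 - 36.372*s^3 - 0.823100000000004*s^2 + 20.1778*s + 5.4289)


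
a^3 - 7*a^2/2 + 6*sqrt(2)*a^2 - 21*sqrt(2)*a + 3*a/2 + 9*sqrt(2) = (a - 3)*(a - 1/2)*(a + 6*sqrt(2))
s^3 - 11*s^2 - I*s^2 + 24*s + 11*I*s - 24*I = (s - 8)*(s - 3)*(s - I)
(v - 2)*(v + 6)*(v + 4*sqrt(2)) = v^3 + 4*v^2 + 4*sqrt(2)*v^2 - 12*v + 16*sqrt(2)*v - 48*sqrt(2)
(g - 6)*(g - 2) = g^2 - 8*g + 12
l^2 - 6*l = l*(l - 6)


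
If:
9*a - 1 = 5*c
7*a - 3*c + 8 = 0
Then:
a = -43/8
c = -79/8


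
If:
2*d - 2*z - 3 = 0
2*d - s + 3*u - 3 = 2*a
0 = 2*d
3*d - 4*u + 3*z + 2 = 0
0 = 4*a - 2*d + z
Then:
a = 3/8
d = 0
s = -45/8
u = -5/8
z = -3/2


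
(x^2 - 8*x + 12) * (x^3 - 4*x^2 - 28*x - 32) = x^5 - 12*x^4 + 16*x^3 + 144*x^2 - 80*x - 384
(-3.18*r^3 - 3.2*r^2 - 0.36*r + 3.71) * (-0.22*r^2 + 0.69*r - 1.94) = 0.6996*r^5 - 1.4902*r^4 + 4.0404*r^3 + 5.1434*r^2 + 3.2583*r - 7.1974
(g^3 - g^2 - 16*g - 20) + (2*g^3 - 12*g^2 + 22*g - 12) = 3*g^3 - 13*g^2 + 6*g - 32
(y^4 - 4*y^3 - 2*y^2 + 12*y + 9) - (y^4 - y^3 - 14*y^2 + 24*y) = -3*y^3 + 12*y^2 - 12*y + 9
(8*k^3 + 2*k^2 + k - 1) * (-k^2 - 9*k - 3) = -8*k^5 - 74*k^4 - 43*k^3 - 14*k^2 + 6*k + 3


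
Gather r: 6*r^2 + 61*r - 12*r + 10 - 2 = 6*r^2 + 49*r + 8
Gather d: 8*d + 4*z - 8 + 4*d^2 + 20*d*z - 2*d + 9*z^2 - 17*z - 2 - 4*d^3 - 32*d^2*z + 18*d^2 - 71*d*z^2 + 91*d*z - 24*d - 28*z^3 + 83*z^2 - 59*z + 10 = -4*d^3 + d^2*(22 - 32*z) + d*(-71*z^2 + 111*z - 18) - 28*z^3 + 92*z^2 - 72*z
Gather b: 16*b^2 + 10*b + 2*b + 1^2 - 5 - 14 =16*b^2 + 12*b - 18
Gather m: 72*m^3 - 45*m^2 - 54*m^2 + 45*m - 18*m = 72*m^3 - 99*m^2 + 27*m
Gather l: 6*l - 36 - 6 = 6*l - 42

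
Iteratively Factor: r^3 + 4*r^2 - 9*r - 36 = (r + 4)*(r^2 - 9) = (r - 3)*(r + 4)*(r + 3)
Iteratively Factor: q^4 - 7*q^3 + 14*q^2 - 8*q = (q)*(q^3 - 7*q^2 + 14*q - 8) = q*(q - 4)*(q^2 - 3*q + 2) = q*(q - 4)*(q - 1)*(q - 2)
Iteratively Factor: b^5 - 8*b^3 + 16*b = (b + 2)*(b^4 - 2*b^3 - 4*b^2 + 8*b) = b*(b + 2)*(b^3 - 2*b^2 - 4*b + 8) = b*(b - 2)*(b + 2)*(b^2 - 4) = b*(b - 2)*(b + 2)^2*(b - 2)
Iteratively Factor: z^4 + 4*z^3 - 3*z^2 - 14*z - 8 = (z + 1)*(z^3 + 3*z^2 - 6*z - 8) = (z + 1)^2*(z^2 + 2*z - 8) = (z - 2)*(z + 1)^2*(z + 4)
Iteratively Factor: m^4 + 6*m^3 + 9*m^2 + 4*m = (m + 1)*(m^3 + 5*m^2 + 4*m) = m*(m + 1)*(m^2 + 5*m + 4) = m*(m + 1)^2*(m + 4)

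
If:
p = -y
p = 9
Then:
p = 9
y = -9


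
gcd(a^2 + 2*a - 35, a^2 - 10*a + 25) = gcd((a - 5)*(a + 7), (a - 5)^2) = a - 5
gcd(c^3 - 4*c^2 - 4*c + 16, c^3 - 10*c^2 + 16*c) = c - 2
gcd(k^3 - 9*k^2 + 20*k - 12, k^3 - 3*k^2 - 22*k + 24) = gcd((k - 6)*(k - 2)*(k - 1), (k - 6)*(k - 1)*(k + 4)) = k^2 - 7*k + 6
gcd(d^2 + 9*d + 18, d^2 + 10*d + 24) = d + 6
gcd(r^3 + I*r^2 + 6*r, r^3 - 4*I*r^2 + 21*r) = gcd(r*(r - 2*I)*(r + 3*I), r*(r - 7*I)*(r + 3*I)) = r^2 + 3*I*r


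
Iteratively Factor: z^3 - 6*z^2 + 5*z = (z)*(z^2 - 6*z + 5) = z*(z - 1)*(z - 5)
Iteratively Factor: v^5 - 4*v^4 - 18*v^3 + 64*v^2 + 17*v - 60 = (v + 4)*(v^4 - 8*v^3 + 14*v^2 + 8*v - 15) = (v + 1)*(v + 4)*(v^3 - 9*v^2 + 23*v - 15) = (v - 1)*(v + 1)*(v + 4)*(v^2 - 8*v + 15) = (v - 5)*(v - 1)*(v + 1)*(v + 4)*(v - 3)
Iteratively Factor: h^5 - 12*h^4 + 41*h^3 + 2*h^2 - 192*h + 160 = (h - 1)*(h^4 - 11*h^3 + 30*h^2 + 32*h - 160) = (h - 4)*(h - 1)*(h^3 - 7*h^2 + 2*h + 40) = (h - 4)*(h - 1)*(h + 2)*(h^2 - 9*h + 20) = (h - 4)^2*(h - 1)*(h + 2)*(h - 5)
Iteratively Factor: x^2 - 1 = (x - 1)*(x + 1)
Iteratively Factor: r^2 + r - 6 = (r - 2)*(r + 3)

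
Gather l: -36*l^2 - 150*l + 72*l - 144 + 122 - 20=-36*l^2 - 78*l - 42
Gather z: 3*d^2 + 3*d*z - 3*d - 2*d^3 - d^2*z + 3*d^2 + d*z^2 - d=-2*d^3 + 6*d^2 + d*z^2 - 4*d + z*(-d^2 + 3*d)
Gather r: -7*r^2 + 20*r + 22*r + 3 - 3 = -7*r^2 + 42*r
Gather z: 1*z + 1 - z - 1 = 0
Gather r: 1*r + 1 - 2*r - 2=-r - 1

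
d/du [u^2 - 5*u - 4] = 2*u - 5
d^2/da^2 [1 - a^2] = -2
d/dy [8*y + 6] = 8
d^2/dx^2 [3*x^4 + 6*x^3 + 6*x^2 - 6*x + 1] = 36*x^2 + 36*x + 12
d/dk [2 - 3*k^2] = -6*k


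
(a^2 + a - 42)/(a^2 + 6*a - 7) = (a - 6)/(a - 1)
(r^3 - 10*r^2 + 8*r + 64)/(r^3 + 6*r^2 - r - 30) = (r^3 - 10*r^2 + 8*r + 64)/(r^3 + 6*r^2 - r - 30)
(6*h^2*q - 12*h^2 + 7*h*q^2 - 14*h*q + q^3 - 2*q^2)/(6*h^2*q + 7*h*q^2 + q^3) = (q - 2)/q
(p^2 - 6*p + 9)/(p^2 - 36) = (p^2 - 6*p + 9)/(p^2 - 36)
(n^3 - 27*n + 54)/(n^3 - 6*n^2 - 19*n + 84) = (n^2 + 3*n - 18)/(n^2 - 3*n - 28)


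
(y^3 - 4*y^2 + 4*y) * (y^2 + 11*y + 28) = y^5 + 7*y^4 - 12*y^3 - 68*y^2 + 112*y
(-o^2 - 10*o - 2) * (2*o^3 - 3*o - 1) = -2*o^5 - 20*o^4 - o^3 + 31*o^2 + 16*o + 2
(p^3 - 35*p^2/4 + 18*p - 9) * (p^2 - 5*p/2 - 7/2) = p^5 - 45*p^4/4 + 291*p^3/8 - 187*p^2/8 - 81*p/2 + 63/2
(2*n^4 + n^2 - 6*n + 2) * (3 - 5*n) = -10*n^5 + 6*n^4 - 5*n^3 + 33*n^2 - 28*n + 6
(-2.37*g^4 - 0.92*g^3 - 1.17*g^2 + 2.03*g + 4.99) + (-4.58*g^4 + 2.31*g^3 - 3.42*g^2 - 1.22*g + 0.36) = -6.95*g^4 + 1.39*g^3 - 4.59*g^2 + 0.81*g + 5.35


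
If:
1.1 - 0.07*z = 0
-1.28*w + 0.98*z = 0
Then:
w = 12.03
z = 15.71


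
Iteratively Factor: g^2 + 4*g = (g)*(g + 4)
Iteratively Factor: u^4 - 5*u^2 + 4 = (u - 1)*(u^3 + u^2 - 4*u - 4) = (u - 1)*(u + 1)*(u^2 - 4) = (u - 1)*(u + 1)*(u + 2)*(u - 2)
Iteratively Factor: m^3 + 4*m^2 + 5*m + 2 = (m + 1)*(m^2 + 3*m + 2) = (m + 1)^2*(m + 2)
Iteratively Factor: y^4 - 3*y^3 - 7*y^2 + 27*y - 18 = (y - 2)*(y^3 - y^2 - 9*y + 9) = (y - 2)*(y - 1)*(y^2 - 9) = (y - 2)*(y - 1)*(y + 3)*(y - 3)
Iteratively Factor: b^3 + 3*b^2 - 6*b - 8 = (b - 2)*(b^2 + 5*b + 4) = (b - 2)*(b + 1)*(b + 4)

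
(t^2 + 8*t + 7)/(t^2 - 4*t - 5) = (t + 7)/(t - 5)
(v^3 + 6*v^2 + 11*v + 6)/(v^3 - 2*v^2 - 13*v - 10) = (v + 3)/(v - 5)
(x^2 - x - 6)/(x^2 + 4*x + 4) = (x - 3)/(x + 2)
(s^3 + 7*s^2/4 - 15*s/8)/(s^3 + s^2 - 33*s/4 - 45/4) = s*(4*s - 3)/(2*(2*s^2 - 3*s - 9))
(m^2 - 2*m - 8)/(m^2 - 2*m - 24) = (-m^2 + 2*m + 8)/(-m^2 + 2*m + 24)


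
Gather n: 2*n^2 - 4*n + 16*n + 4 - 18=2*n^2 + 12*n - 14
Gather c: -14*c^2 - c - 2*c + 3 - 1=-14*c^2 - 3*c + 2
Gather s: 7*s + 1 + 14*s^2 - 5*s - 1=14*s^2 + 2*s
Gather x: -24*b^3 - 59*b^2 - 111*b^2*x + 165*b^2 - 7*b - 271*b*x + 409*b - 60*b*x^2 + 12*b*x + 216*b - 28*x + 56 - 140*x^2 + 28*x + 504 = -24*b^3 + 106*b^2 + 618*b + x^2*(-60*b - 140) + x*(-111*b^2 - 259*b) + 560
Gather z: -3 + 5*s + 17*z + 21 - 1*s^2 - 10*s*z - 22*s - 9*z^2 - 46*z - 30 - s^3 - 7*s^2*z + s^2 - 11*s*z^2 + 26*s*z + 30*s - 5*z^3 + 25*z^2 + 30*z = -s^3 + 13*s - 5*z^3 + z^2*(16 - 11*s) + z*(-7*s^2 + 16*s + 1) - 12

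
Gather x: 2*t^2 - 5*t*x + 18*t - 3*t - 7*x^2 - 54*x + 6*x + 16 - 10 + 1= 2*t^2 + 15*t - 7*x^2 + x*(-5*t - 48) + 7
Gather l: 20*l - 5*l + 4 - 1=15*l + 3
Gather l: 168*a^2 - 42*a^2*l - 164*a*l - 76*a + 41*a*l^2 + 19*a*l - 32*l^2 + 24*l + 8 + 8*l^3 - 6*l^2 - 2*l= 168*a^2 - 76*a + 8*l^3 + l^2*(41*a - 38) + l*(-42*a^2 - 145*a + 22) + 8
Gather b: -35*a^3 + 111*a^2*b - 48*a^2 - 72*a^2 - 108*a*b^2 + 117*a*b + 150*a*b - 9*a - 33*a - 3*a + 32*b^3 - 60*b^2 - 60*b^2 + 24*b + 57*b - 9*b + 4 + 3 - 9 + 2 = -35*a^3 - 120*a^2 - 45*a + 32*b^3 + b^2*(-108*a - 120) + b*(111*a^2 + 267*a + 72)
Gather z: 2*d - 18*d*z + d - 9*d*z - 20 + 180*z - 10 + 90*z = 3*d + z*(270 - 27*d) - 30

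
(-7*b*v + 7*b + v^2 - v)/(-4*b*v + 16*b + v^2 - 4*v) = (7*b*v - 7*b - v^2 + v)/(4*b*v - 16*b - v^2 + 4*v)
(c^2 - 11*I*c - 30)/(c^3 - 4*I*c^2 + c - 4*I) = (c^2 - 11*I*c - 30)/(c^3 - 4*I*c^2 + c - 4*I)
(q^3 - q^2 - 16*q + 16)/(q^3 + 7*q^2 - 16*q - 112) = (q - 1)/(q + 7)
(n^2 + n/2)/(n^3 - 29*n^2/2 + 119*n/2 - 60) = n*(2*n + 1)/(2*n^3 - 29*n^2 + 119*n - 120)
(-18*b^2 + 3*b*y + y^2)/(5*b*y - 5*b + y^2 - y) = (-18*b^2 + 3*b*y + y^2)/(5*b*y - 5*b + y^2 - y)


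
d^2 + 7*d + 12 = (d + 3)*(d + 4)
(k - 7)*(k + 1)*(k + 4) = k^3 - 2*k^2 - 31*k - 28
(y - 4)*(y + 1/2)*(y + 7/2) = y^3 - 57*y/4 - 7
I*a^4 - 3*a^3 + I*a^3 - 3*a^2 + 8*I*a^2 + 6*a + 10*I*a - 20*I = (a + 2)*(a - 2*I)*(a + 5*I)*(I*a - I)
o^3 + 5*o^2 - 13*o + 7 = (o - 1)^2*(o + 7)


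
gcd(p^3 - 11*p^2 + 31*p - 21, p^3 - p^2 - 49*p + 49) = p^2 - 8*p + 7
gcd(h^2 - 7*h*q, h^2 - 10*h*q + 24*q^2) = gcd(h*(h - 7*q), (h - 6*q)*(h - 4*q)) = 1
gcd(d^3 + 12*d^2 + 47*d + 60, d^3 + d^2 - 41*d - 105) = d^2 + 8*d + 15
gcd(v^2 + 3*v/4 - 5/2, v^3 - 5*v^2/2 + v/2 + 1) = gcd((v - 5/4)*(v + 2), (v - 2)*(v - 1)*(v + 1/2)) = 1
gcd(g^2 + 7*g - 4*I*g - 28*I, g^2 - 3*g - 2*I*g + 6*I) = 1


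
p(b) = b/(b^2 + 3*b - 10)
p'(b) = b*(-2*b - 3)/(b^2 + 3*b - 10)^2 + 1/(b^2 + 3*b - 10)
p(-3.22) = 0.35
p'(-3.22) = -0.24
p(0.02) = -0.00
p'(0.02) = -0.10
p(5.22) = 0.16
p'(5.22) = -0.03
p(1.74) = -0.99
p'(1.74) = -4.24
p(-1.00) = 0.08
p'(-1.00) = -0.08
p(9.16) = 0.09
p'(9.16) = -0.01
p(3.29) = 0.31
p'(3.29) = -0.18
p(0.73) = -0.10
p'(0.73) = -0.20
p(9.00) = 0.09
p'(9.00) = -0.00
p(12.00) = 0.07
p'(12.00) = -0.00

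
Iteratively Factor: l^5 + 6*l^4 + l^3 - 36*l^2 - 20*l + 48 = (l - 2)*(l^4 + 8*l^3 + 17*l^2 - 2*l - 24) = (l - 2)*(l + 2)*(l^3 + 6*l^2 + 5*l - 12) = (l - 2)*(l + 2)*(l + 4)*(l^2 + 2*l - 3) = (l - 2)*(l - 1)*(l + 2)*(l + 4)*(l + 3)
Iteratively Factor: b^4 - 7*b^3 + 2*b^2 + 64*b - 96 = (b - 4)*(b^3 - 3*b^2 - 10*b + 24) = (b - 4)*(b + 3)*(b^2 - 6*b + 8) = (b - 4)^2*(b + 3)*(b - 2)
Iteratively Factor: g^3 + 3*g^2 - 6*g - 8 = (g - 2)*(g^2 + 5*g + 4) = (g - 2)*(g + 1)*(g + 4)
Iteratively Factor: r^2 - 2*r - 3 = (r + 1)*(r - 3)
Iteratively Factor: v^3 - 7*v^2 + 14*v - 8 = (v - 1)*(v^2 - 6*v + 8) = (v - 4)*(v - 1)*(v - 2)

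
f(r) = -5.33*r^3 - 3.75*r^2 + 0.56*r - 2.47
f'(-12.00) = -2212.00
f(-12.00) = 8661.05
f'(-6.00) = -530.08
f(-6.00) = 1010.45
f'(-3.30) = -148.82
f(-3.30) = 146.39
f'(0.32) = -3.48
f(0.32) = -2.85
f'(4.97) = -431.68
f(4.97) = -746.64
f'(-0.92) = -6.07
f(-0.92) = -2.01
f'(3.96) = -279.89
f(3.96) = -390.05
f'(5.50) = -524.39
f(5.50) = -999.61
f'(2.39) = -108.70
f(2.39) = -95.32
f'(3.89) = -270.58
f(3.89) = -370.78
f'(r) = -15.99*r^2 - 7.5*r + 0.56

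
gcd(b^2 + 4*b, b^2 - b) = b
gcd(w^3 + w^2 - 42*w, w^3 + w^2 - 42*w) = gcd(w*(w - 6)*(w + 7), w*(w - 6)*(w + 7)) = w^3 + w^2 - 42*w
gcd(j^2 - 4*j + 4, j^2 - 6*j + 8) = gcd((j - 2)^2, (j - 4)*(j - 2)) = j - 2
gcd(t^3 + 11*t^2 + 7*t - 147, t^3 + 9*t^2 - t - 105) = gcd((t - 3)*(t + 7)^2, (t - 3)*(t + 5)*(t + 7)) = t^2 + 4*t - 21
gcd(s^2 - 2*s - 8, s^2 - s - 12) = s - 4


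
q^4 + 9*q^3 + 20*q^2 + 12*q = q*(q + 1)*(q + 2)*(q + 6)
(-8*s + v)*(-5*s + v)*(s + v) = 40*s^3 + 27*s^2*v - 12*s*v^2 + v^3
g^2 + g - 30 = (g - 5)*(g + 6)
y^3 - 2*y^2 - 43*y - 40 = (y - 8)*(y + 1)*(y + 5)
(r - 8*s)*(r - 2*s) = r^2 - 10*r*s + 16*s^2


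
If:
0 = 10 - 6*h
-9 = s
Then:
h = 5/3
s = -9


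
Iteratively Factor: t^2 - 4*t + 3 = (t - 3)*(t - 1)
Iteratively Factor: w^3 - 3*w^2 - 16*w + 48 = (w + 4)*(w^2 - 7*w + 12) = (w - 4)*(w + 4)*(w - 3)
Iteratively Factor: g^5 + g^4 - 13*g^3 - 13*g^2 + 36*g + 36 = (g - 2)*(g^4 + 3*g^3 - 7*g^2 - 27*g - 18) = (g - 2)*(g + 3)*(g^3 - 7*g - 6) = (g - 3)*(g - 2)*(g + 3)*(g^2 + 3*g + 2) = (g - 3)*(g - 2)*(g + 1)*(g + 3)*(g + 2)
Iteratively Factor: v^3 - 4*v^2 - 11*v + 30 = (v - 5)*(v^2 + v - 6) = (v - 5)*(v - 2)*(v + 3)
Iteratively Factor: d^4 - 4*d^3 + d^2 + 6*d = (d)*(d^3 - 4*d^2 + d + 6) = d*(d - 2)*(d^2 - 2*d - 3) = d*(d - 2)*(d + 1)*(d - 3)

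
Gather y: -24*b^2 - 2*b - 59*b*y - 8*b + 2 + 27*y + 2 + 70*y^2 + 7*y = -24*b^2 - 10*b + 70*y^2 + y*(34 - 59*b) + 4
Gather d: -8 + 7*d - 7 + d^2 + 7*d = d^2 + 14*d - 15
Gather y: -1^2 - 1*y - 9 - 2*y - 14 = -3*y - 24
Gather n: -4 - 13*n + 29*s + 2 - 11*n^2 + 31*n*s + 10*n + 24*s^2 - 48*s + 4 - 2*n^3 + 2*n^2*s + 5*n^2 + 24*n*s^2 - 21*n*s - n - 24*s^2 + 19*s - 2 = -2*n^3 + n^2*(2*s - 6) + n*(24*s^2 + 10*s - 4)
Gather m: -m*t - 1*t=-m*t - t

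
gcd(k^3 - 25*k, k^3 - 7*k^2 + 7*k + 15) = k - 5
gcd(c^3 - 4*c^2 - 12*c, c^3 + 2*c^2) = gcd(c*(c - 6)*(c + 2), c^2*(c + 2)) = c^2 + 2*c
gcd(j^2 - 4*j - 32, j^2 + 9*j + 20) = j + 4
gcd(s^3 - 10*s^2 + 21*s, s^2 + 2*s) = s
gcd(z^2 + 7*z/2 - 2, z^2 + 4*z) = z + 4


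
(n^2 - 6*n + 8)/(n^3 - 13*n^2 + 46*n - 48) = (n - 4)/(n^2 - 11*n + 24)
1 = 1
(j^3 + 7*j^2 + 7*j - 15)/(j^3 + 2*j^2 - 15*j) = (j^2 + 2*j - 3)/(j*(j - 3))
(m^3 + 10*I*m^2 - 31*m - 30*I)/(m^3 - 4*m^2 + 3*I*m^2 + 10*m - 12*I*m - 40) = (m^2 + 5*I*m - 6)/(m^2 - 2*m*(2 + I) + 8*I)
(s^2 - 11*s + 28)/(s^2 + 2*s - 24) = (s - 7)/(s + 6)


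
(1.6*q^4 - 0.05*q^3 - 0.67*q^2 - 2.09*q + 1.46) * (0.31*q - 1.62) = 0.496*q^5 - 2.6075*q^4 - 0.1267*q^3 + 0.4375*q^2 + 3.8384*q - 2.3652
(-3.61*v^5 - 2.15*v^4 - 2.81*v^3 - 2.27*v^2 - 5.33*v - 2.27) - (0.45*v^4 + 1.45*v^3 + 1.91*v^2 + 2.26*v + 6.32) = -3.61*v^5 - 2.6*v^4 - 4.26*v^3 - 4.18*v^2 - 7.59*v - 8.59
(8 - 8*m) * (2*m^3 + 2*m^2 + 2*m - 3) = -16*m^4 + 40*m - 24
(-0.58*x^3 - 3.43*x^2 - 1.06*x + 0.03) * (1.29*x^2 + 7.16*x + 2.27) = -0.7482*x^5 - 8.5775*x^4 - 27.2428*x^3 - 15.337*x^2 - 2.1914*x + 0.0681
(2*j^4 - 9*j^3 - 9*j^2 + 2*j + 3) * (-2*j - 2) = -4*j^5 + 14*j^4 + 36*j^3 + 14*j^2 - 10*j - 6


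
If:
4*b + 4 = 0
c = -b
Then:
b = -1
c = 1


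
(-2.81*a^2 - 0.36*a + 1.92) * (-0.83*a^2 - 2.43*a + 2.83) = 2.3323*a^4 + 7.1271*a^3 - 8.6711*a^2 - 5.6844*a + 5.4336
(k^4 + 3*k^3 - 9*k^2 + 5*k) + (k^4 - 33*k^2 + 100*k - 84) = 2*k^4 + 3*k^3 - 42*k^2 + 105*k - 84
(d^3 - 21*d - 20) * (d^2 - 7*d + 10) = d^5 - 7*d^4 - 11*d^3 + 127*d^2 - 70*d - 200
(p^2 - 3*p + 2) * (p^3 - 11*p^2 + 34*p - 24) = p^5 - 14*p^4 + 69*p^3 - 148*p^2 + 140*p - 48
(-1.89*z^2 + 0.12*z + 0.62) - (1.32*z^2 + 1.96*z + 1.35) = -3.21*z^2 - 1.84*z - 0.73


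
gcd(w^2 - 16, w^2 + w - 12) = w + 4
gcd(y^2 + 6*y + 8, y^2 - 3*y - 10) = y + 2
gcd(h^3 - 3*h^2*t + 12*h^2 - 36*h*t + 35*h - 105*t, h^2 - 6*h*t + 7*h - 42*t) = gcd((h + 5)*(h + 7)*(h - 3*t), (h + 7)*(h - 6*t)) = h + 7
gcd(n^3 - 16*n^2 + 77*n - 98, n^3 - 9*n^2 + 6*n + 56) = n - 7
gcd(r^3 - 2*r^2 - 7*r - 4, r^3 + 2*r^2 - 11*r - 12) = r + 1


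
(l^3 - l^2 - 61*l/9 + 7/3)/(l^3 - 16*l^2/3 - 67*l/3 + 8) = (l^2 - 2*l/3 - 7)/(l^2 - 5*l - 24)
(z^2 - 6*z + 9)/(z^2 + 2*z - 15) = (z - 3)/(z + 5)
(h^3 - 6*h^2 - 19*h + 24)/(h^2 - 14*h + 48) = (h^2 + 2*h - 3)/(h - 6)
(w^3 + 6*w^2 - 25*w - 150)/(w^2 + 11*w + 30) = w - 5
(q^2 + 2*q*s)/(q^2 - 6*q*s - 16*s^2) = q/(q - 8*s)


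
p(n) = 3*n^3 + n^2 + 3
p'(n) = 9*n^2 + 2*n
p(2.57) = 60.53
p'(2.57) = 64.58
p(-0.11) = 3.01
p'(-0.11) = -0.11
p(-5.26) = -405.93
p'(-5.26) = 238.49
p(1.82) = 24.40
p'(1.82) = 33.45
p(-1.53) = -5.40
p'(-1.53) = 18.01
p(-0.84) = 1.93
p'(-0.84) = 4.67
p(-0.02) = 3.00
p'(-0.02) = -0.04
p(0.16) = 3.04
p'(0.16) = 0.55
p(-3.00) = -69.00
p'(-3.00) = 75.00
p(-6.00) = -609.00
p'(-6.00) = 312.00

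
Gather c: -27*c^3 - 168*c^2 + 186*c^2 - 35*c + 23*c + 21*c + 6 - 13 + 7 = -27*c^3 + 18*c^2 + 9*c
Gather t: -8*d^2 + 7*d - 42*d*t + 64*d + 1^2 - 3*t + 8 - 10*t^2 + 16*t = -8*d^2 + 71*d - 10*t^2 + t*(13 - 42*d) + 9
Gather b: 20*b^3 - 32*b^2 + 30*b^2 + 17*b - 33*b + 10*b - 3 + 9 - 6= 20*b^3 - 2*b^2 - 6*b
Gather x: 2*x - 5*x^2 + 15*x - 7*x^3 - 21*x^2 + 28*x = -7*x^3 - 26*x^2 + 45*x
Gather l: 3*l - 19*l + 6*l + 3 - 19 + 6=-10*l - 10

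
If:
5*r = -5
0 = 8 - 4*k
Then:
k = 2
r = -1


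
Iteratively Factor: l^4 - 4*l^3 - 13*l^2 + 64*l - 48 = (l - 4)*(l^3 - 13*l + 12) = (l - 4)*(l - 1)*(l^2 + l - 12) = (l - 4)*(l - 1)*(l + 4)*(l - 3)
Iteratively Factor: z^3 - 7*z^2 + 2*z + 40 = (z + 2)*(z^2 - 9*z + 20) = (z - 4)*(z + 2)*(z - 5)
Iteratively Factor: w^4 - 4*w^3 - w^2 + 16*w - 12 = (w + 2)*(w^3 - 6*w^2 + 11*w - 6) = (w - 1)*(w + 2)*(w^2 - 5*w + 6) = (w - 2)*(w - 1)*(w + 2)*(w - 3)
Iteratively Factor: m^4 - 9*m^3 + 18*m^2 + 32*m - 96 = (m - 4)*(m^3 - 5*m^2 - 2*m + 24) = (m - 4)*(m + 2)*(m^2 - 7*m + 12) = (m - 4)^2*(m + 2)*(m - 3)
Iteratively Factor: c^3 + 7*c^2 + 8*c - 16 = (c + 4)*(c^2 + 3*c - 4) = (c + 4)^2*(c - 1)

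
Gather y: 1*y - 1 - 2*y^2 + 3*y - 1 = -2*y^2 + 4*y - 2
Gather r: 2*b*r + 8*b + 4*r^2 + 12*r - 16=8*b + 4*r^2 + r*(2*b + 12) - 16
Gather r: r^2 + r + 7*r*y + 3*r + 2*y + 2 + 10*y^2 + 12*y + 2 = r^2 + r*(7*y + 4) + 10*y^2 + 14*y + 4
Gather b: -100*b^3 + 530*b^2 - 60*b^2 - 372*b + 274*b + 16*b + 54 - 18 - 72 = -100*b^3 + 470*b^2 - 82*b - 36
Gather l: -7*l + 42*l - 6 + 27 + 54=35*l + 75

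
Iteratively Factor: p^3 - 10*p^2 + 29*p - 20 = (p - 4)*(p^2 - 6*p + 5) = (p - 5)*(p - 4)*(p - 1)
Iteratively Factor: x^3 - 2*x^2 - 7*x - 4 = (x + 1)*(x^2 - 3*x - 4) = (x + 1)^2*(x - 4)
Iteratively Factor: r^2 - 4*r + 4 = (r - 2)*(r - 2)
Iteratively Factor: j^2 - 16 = (j + 4)*(j - 4)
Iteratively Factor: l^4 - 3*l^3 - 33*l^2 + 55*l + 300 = (l + 4)*(l^3 - 7*l^2 - 5*l + 75) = (l - 5)*(l + 4)*(l^2 - 2*l - 15) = (l - 5)*(l + 3)*(l + 4)*(l - 5)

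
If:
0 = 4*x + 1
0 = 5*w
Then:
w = 0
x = -1/4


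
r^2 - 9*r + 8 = (r - 8)*(r - 1)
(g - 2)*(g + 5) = g^2 + 3*g - 10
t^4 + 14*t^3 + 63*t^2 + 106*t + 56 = (t + 1)*(t + 2)*(t + 4)*(t + 7)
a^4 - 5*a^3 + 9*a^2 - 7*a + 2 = (a - 2)*(a - 1)^3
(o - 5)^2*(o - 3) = o^3 - 13*o^2 + 55*o - 75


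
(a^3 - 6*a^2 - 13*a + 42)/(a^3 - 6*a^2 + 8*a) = (a^2 - 4*a - 21)/(a*(a - 4))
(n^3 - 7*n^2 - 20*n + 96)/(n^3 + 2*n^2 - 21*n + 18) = (n^2 - 4*n - 32)/(n^2 + 5*n - 6)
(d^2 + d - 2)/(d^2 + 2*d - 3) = (d + 2)/(d + 3)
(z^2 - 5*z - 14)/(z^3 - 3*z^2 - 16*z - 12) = (z - 7)/(z^2 - 5*z - 6)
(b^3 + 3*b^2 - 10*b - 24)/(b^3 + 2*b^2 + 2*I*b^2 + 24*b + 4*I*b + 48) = (b^2 + b - 12)/(b^2 + 2*I*b + 24)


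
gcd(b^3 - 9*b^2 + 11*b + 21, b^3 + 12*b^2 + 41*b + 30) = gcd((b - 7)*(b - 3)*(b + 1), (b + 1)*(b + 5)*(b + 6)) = b + 1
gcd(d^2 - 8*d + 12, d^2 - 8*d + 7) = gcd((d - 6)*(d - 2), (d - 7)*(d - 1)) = 1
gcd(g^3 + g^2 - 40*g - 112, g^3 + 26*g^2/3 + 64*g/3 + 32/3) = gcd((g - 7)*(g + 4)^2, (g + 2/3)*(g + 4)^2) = g^2 + 8*g + 16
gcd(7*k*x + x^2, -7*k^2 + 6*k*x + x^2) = 7*k + x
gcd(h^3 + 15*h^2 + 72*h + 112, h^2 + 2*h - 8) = h + 4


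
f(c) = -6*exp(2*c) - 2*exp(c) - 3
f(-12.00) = -3.00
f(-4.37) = -3.03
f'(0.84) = -69.02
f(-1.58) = -3.67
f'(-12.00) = 0.00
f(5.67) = -505303.26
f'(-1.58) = -0.92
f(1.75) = -213.20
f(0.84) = -39.83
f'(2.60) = -2202.19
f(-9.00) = -3.00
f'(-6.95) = -0.00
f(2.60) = -1117.56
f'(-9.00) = 0.00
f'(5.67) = -1010020.44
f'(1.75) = -408.89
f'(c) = -12*exp(2*c) - 2*exp(c) = (-12*exp(c) - 2)*exp(c)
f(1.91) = -290.13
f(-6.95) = -3.00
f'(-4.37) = -0.03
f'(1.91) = -560.76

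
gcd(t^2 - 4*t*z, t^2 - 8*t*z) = t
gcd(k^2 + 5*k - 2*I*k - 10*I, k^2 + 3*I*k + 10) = k - 2*I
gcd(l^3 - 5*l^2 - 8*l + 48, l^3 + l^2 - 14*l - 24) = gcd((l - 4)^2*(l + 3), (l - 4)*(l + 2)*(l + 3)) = l^2 - l - 12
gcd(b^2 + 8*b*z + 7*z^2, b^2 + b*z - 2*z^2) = 1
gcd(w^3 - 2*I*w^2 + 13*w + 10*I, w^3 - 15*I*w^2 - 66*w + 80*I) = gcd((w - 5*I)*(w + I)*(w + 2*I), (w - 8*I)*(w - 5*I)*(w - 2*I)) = w - 5*I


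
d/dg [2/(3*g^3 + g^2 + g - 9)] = 2*(-9*g^2 - 2*g - 1)/(3*g^3 + g^2 + g - 9)^2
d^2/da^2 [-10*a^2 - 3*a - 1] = -20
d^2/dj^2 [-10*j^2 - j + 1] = -20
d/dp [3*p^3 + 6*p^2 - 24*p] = 9*p^2 + 12*p - 24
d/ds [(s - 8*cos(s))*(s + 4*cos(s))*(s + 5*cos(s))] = -s^2*sin(s) + 3*s^2 + 52*s*sin(2*s) + 2*s*cos(s) + 480*sin(s)*cos(s)^2 - 52*cos(s)^2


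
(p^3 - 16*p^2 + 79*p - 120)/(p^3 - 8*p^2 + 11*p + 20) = (p^2 - 11*p + 24)/(p^2 - 3*p - 4)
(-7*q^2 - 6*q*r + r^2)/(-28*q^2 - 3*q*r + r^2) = (q + r)/(4*q + r)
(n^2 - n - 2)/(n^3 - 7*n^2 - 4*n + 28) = (n + 1)/(n^2 - 5*n - 14)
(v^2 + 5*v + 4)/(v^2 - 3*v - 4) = (v + 4)/(v - 4)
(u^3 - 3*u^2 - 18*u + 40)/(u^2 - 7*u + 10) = u + 4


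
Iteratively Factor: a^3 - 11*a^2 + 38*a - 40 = (a - 4)*(a^2 - 7*a + 10) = (a - 4)*(a - 2)*(a - 5)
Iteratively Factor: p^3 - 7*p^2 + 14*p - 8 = (p - 2)*(p^2 - 5*p + 4) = (p - 2)*(p - 1)*(p - 4)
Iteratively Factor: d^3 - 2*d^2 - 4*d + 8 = (d - 2)*(d^2 - 4) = (d - 2)^2*(d + 2)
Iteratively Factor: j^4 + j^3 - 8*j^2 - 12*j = (j + 2)*(j^3 - j^2 - 6*j) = (j - 3)*(j + 2)*(j^2 + 2*j) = (j - 3)*(j + 2)^2*(j)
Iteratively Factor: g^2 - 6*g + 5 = (g - 5)*(g - 1)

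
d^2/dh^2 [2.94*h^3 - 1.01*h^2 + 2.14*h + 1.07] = 17.64*h - 2.02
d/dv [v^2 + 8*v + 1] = 2*v + 8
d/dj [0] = 0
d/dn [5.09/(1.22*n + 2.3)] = -6.2098/(1.22*n + 2.3)^2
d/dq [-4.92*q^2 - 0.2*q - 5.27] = -9.84*q - 0.2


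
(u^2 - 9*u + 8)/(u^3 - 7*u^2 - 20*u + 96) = (u - 1)/(u^2 + u - 12)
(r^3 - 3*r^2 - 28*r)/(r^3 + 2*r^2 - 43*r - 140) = r/(r + 5)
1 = 1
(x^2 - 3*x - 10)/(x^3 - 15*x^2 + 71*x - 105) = (x + 2)/(x^2 - 10*x + 21)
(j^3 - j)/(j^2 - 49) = (j^3 - j)/(j^2 - 49)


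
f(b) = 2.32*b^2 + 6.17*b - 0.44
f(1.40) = 12.75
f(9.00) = 243.01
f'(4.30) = 26.12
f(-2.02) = -3.44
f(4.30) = 68.99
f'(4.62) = 27.61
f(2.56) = 30.56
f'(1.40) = 12.67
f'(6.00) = 34.01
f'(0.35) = 7.79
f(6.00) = 120.10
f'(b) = 4.64*b + 6.17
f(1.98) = 20.87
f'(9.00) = 47.93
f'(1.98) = 15.36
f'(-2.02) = -3.20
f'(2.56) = 18.05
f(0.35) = 2.00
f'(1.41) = 12.71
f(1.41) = 12.87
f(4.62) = 77.58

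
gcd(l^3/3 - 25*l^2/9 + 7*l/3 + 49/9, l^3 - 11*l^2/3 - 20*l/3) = 1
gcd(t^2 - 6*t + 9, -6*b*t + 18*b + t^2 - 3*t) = t - 3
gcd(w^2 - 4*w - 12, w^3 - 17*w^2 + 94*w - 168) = w - 6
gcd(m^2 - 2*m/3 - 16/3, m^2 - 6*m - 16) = m + 2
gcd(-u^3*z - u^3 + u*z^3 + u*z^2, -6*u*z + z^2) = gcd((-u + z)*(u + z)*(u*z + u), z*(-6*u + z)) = 1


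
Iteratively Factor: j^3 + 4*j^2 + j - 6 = (j + 2)*(j^2 + 2*j - 3) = (j - 1)*(j + 2)*(j + 3)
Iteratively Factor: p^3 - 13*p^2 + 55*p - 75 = (p - 5)*(p^2 - 8*p + 15) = (p - 5)^2*(p - 3)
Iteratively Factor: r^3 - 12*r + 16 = (r - 2)*(r^2 + 2*r - 8) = (r - 2)*(r + 4)*(r - 2)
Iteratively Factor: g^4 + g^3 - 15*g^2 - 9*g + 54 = (g - 2)*(g^3 + 3*g^2 - 9*g - 27) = (g - 3)*(g - 2)*(g^2 + 6*g + 9) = (g - 3)*(g - 2)*(g + 3)*(g + 3)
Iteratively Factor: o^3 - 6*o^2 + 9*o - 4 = (o - 1)*(o^2 - 5*o + 4) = (o - 4)*(o - 1)*(o - 1)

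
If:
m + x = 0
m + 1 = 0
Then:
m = -1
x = 1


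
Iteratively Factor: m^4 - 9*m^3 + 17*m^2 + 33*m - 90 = (m - 3)*(m^3 - 6*m^2 - m + 30) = (m - 3)*(m + 2)*(m^2 - 8*m + 15) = (m - 3)^2*(m + 2)*(m - 5)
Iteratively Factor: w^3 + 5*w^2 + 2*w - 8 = (w + 2)*(w^2 + 3*w - 4) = (w - 1)*(w + 2)*(w + 4)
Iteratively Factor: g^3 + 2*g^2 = (g)*(g^2 + 2*g) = g*(g + 2)*(g)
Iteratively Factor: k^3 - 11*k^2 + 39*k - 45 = (k - 3)*(k^2 - 8*k + 15) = (k - 3)^2*(k - 5)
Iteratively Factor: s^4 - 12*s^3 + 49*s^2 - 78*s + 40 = (s - 4)*(s^3 - 8*s^2 + 17*s - 10) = (s - 4)*(s - 1)*(s^2 - 7*s + 10) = (s - 5)*(s - 4)*(s - 1)*(s - 2)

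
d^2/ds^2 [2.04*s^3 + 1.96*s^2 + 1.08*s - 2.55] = 12.24*s + 3.92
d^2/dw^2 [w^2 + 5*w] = 2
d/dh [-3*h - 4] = -3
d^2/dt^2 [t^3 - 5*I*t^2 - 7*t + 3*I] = 6*t - 10*I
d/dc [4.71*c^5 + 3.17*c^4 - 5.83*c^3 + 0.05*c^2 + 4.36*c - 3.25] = 23.55*c^4 + 12.68*c^3 - 17.49*c^2 + 0.1*c + 4.36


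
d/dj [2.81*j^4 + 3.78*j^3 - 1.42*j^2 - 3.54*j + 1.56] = 11.24*j^3 + 11.34*j^2 - 2.84*j - 3.54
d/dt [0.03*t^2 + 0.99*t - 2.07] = 0.06*t + 0.99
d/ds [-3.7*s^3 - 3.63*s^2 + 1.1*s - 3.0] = -11.1*s^2 - 7.26*s + 1.1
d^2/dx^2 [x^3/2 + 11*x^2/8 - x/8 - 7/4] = 3*x + 11/4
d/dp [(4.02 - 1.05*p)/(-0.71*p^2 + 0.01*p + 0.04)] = (-0.7455*p^2 + 5.7084*p - 0.0822)/(0.5041*p^4 - 0.0142*p^3 - 0.0567*p^2 + 0.0008*p + 0.0016)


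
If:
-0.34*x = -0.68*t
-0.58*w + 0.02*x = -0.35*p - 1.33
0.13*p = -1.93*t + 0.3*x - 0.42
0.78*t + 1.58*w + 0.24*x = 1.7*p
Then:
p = 3.62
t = -0.67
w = 4.43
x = -1.34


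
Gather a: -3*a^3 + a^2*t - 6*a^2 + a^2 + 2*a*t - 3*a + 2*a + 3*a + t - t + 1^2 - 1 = -3*a^3 + a^2*(t - 5) + a*(2*t + 2)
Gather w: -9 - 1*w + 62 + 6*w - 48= 5*w + 5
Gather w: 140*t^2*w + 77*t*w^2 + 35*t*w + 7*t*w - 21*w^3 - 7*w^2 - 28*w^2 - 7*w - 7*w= -21*w^3 + w^2*(77*t - 35) + w*(140*t^2 + 42*t - 14)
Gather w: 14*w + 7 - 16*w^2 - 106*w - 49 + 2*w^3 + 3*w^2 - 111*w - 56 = 2*w^3 - 13*w^2 - 203*w - 98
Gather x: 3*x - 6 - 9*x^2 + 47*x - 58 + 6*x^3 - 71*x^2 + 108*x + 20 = 6*x^3 - 80*x^2 + 158*x - 44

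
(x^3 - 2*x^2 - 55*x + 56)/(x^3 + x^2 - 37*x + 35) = (x - 8)/(x - 5)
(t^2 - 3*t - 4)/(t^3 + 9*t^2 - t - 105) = (t^2 - 3*t - 4)/(t^3 + 9*t^2 - t - 105)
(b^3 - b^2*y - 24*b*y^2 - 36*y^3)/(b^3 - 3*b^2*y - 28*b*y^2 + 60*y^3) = (-b^2 - 5*b*y - 6*y^2)/(-b^2 - 3*b*y + 10*y^2)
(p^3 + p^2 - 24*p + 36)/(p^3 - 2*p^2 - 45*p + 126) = (p^2 + 4*p - 12)/(p^2 + p - 42)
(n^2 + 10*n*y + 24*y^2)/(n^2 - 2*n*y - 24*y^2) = (-n - 6*y)/(-n + 6*y)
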